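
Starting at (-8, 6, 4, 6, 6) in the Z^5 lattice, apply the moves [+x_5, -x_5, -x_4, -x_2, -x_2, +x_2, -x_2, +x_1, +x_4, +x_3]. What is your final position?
(-7, 4, 5, 6, 6)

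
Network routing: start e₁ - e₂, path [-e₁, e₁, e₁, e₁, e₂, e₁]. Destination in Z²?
(4, 0)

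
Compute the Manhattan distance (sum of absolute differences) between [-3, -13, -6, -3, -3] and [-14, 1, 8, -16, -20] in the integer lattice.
69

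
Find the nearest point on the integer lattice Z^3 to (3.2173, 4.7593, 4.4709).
(3, 5, 4)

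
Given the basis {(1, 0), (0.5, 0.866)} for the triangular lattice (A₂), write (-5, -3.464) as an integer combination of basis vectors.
-3b₁ - 4b₂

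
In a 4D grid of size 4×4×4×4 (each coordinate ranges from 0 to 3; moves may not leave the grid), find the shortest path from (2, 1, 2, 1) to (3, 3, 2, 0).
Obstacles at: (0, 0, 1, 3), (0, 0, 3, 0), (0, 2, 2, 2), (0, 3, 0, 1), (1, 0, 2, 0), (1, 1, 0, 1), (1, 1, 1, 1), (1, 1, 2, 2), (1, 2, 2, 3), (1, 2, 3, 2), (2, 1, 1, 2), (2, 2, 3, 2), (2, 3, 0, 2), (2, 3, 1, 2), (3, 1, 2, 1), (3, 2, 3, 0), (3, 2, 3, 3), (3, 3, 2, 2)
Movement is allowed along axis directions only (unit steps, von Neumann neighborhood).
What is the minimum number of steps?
4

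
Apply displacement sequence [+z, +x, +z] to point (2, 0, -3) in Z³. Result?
(3, 0, -1)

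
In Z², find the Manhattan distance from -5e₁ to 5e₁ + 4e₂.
14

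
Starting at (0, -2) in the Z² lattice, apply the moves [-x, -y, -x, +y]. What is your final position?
(-2, -2)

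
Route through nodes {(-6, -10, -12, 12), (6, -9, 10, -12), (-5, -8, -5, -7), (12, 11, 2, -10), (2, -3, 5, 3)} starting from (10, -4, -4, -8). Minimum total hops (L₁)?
152
(one optimal route: (10, -4, -4, -8) → (12, 11, 2, -10) → (6, -9, 10, -12) → (2, -3, 5, 3) → (-5, -8, -5, -7) → (-6, -10, -12, 12))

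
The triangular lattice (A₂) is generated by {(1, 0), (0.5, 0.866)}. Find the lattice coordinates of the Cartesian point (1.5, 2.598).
3b₂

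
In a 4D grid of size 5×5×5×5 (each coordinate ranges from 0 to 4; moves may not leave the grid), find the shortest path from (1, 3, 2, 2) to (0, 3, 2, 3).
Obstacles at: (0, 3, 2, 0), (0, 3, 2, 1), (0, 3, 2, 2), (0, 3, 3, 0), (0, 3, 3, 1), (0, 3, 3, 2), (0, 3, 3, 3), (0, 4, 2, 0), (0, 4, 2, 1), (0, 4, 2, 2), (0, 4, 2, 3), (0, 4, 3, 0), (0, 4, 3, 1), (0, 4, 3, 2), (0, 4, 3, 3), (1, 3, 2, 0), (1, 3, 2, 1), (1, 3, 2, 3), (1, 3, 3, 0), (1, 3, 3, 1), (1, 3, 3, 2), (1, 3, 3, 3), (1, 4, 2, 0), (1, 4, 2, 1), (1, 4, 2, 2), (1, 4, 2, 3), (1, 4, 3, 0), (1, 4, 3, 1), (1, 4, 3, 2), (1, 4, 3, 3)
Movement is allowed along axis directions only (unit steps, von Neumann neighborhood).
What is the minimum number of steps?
4
(one shortest path: (1, 3, 2, 2) → (1, 2, 2, 2) → (0, 2, 2, 2) → (0, 2, 2, 3) → (0, 3, 2, 3))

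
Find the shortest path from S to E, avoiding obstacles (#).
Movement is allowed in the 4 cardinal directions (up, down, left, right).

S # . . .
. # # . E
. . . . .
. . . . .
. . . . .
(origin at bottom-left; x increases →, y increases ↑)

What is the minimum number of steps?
7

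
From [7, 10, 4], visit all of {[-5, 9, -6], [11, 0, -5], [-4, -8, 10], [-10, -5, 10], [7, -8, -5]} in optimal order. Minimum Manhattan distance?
96
(one optimal route: (7, 10, 4) → (-5, 9, -6) → (11, 0, -5) → (7, -8, -5) → (-4, -8, 10) → (-10, -5, 10))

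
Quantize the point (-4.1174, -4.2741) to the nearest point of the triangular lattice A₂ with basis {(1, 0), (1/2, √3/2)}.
(-4.5, -4.33)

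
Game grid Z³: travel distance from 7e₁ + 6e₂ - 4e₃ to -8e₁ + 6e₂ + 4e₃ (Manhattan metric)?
23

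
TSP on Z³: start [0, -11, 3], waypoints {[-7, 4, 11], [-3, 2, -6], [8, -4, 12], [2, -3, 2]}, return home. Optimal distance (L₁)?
100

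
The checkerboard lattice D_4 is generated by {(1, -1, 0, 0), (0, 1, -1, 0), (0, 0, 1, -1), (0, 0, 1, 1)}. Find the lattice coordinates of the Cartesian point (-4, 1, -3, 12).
-4b₁ - 3b₂ - 9b₃ + 3b₄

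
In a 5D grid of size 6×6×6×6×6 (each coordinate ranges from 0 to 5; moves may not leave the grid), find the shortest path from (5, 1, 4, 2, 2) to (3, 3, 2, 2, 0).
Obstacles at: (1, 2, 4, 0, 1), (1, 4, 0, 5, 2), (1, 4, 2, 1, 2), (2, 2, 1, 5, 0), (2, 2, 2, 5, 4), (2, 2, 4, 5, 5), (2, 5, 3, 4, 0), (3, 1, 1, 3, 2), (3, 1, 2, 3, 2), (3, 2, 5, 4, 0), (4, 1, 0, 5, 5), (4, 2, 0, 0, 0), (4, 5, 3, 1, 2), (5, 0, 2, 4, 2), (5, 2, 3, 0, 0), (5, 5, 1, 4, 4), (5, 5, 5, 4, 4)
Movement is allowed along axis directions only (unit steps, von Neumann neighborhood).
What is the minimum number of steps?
8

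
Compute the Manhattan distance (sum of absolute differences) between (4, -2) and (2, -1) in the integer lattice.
3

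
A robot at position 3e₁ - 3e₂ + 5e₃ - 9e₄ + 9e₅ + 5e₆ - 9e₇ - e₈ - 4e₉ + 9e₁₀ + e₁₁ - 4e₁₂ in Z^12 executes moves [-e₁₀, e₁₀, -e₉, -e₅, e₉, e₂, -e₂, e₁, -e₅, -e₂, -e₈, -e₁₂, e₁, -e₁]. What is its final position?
(4, -4, 5, -9, 7, 5, -9, -2, -4, 9, 1, -5)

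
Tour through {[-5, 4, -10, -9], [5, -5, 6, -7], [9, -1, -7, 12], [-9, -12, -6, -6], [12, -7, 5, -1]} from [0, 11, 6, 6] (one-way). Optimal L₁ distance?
151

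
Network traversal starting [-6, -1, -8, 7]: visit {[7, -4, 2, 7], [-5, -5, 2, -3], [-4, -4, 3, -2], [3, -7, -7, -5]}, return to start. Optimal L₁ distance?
100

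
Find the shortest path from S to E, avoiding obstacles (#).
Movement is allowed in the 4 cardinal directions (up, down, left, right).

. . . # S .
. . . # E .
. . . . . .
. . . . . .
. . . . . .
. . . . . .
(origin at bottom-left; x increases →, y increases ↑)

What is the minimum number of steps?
1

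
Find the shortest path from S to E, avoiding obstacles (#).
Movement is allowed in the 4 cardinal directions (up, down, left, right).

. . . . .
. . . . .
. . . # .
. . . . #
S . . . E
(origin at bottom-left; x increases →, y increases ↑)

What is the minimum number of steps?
4
(one shortest path: (0, 0) → (1, 0) → (2, 0) → (3, 0) → (4, 0))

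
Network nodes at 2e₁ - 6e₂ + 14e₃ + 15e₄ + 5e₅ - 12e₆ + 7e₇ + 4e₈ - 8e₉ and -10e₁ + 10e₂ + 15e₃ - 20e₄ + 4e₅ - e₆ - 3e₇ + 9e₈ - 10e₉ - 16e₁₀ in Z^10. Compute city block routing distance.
109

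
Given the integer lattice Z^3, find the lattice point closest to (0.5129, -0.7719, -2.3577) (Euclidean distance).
(1, -1, -2)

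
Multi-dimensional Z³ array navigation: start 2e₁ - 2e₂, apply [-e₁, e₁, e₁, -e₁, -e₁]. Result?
(1, -2, 0)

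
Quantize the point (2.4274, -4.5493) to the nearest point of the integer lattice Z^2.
(2, -5)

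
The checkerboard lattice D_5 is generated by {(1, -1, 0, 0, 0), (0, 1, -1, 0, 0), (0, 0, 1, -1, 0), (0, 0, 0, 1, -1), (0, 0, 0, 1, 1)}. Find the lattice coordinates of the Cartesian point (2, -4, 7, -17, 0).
2b₁ - 2b₂ + 5b₃ - 6b₄ - 6b₅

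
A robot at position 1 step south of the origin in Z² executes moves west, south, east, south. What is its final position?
(0, -3)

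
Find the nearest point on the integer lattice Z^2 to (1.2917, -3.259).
(1, -3)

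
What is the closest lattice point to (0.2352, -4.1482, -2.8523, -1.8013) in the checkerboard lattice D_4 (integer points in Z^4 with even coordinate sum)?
(1, -4, -3, -2)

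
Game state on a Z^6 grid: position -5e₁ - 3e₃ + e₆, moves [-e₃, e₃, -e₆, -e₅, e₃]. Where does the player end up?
(-5, 0, -2, 0, -1, 0)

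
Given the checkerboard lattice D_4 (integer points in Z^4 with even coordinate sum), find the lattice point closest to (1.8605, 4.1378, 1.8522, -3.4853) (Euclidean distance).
(2, 4, 2, -4)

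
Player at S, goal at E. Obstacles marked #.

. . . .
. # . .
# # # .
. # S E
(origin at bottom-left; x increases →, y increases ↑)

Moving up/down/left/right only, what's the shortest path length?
1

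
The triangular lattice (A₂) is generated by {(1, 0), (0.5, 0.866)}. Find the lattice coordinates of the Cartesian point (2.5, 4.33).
5b₂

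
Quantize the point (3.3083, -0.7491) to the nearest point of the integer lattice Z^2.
(3, -1)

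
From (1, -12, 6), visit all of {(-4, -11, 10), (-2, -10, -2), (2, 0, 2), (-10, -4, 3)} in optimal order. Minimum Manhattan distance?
60
(one optimal route: (1, -12, 6) → (-4, -11, 10) → (-2, -10, -2) → (2, 0, 2) → (-10, -4, 3))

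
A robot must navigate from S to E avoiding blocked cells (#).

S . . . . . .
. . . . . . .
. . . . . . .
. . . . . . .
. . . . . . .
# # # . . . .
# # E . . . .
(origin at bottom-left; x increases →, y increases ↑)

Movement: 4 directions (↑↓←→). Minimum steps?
10
(one shortest path: (0, 6) → (1, 6) → (2, 6) → (3, 6) → (3, 5) → (3, 4) → (3, 3) → (3, 2) → (3, 1) → (3, 0) → (2, 0))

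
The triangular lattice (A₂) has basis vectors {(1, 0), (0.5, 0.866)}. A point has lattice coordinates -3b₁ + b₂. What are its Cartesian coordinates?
(-2.5, 0.866)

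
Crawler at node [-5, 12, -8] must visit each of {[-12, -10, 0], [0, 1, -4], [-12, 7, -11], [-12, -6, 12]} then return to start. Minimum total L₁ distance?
114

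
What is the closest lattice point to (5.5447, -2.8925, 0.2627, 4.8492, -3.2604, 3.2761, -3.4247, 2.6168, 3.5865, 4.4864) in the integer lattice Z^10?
(6, -3, 0, 5, -3, 3, -3, 3, 4, 4)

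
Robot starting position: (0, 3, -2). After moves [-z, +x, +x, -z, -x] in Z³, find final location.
(1, 3, -4)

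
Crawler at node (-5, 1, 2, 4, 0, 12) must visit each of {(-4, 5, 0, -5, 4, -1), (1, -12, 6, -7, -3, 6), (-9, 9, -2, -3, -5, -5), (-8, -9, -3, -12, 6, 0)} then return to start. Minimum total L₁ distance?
186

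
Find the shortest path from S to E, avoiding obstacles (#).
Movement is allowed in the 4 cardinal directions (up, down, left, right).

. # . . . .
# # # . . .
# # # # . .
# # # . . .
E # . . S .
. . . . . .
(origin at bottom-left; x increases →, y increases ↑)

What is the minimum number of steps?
6
(one shortest path: (4, 1) → (3, 1) → (2, 1) → (2, 0) → (1, 0) → (0, 0) → (0, 1))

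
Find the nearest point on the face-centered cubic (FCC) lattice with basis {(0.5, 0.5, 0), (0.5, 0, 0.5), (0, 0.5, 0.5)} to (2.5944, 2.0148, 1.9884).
(3, 2, 2)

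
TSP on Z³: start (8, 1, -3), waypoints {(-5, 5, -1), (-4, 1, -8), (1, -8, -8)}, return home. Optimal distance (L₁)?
66
(one optimal route: (8, 1, -3) → (-5, 5, -1) → (-4, 1, -8) → (1, -8, -8) → (8, 1, -3))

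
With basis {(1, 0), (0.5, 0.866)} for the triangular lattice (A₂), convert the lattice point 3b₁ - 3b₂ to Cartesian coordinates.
(1.5, -2.598)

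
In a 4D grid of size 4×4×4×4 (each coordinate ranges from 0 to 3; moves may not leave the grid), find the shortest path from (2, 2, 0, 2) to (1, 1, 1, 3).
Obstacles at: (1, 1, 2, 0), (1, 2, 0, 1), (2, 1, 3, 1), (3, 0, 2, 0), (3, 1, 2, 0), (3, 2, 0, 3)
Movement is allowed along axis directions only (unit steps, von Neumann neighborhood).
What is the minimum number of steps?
4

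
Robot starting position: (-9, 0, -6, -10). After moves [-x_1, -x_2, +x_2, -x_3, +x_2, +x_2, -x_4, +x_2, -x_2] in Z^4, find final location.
(-10, 2, -7, -11)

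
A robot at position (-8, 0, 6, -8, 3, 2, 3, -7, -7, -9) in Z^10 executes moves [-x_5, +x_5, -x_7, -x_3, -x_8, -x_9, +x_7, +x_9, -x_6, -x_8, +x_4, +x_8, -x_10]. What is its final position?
(-8, 0, 5, -7, 3, 1, 3, -8, -7, -10)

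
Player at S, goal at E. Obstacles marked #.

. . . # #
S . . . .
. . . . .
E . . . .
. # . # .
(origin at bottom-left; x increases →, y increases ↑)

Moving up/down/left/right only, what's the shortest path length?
2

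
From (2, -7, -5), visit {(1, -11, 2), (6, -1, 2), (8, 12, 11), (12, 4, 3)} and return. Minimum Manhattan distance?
100
(one optimal route: (2, -7, -5) → (1, -11, 2) → (6, -1, 2) → (8, 12, 11) → (12, 4, 3) → (2, -7, -5))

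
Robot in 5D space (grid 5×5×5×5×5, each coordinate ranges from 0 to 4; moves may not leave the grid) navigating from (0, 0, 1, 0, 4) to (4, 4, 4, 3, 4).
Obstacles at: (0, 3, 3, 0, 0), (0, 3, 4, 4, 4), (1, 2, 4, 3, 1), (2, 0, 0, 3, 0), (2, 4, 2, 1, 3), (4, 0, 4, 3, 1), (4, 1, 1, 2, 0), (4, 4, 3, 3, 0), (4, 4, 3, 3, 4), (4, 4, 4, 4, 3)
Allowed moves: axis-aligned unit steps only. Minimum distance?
14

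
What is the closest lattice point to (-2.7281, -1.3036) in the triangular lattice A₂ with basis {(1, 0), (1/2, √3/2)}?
(-2.5, -0.866)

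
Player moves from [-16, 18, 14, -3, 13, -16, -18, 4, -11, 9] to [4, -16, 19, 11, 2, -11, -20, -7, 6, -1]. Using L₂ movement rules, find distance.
49.366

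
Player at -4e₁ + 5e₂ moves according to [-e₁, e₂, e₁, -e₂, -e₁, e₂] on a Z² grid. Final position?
(-5, 6)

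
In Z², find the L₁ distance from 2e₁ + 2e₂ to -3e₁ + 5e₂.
8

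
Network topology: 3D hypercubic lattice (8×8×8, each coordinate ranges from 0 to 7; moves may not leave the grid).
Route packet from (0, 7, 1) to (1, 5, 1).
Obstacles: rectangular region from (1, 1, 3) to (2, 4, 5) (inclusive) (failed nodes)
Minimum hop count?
3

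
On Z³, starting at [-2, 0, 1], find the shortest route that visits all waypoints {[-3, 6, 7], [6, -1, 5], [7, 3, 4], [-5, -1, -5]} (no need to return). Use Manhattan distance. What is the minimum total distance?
53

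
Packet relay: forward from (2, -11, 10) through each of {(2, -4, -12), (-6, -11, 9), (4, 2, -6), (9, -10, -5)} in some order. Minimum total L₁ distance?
71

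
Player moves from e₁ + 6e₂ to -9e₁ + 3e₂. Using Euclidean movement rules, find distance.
10.4403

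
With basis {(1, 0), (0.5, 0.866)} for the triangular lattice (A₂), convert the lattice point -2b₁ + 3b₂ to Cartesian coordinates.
(-0.5, 2.598)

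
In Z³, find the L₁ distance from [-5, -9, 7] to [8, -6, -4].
27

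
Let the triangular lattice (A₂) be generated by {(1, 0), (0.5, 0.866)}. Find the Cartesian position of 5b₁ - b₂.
(4.5, -0.866)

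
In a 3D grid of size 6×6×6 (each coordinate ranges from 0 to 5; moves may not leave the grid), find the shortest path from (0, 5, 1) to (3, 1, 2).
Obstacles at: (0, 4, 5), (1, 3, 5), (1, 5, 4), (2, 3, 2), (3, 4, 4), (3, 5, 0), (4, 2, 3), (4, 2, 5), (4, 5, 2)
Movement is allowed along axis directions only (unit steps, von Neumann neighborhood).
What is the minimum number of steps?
8
(one shortest path: (0, 5, 1) → (1, 5, 1) → (2, 5, 1) → (3, 5, 1) → (3, 4, 1) → (3, 3, 1) → (3, 2, 1) → (3, 1, 1) → (3, 1, 2))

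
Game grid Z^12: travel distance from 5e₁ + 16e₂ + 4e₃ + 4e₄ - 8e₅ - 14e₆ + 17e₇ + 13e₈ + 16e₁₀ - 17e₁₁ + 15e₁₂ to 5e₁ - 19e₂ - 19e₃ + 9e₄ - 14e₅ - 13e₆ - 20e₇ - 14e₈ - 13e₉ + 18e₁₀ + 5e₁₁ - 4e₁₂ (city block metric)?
190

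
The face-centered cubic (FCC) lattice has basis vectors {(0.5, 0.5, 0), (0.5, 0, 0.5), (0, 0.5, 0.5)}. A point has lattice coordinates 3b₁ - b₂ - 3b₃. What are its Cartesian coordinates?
(1, 0, -2)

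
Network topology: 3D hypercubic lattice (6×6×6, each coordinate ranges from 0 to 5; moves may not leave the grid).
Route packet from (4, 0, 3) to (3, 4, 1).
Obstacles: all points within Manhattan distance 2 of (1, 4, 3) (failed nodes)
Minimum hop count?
7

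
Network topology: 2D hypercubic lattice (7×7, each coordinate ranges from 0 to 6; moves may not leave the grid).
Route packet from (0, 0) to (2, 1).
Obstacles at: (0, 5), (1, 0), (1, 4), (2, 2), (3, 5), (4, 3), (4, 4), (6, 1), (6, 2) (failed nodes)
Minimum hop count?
3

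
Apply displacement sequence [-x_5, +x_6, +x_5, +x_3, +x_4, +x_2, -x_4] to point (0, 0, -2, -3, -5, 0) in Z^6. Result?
(0, 1, -1, -3, -5, 1)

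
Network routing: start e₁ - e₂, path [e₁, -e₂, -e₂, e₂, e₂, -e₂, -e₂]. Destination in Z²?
(2, -3)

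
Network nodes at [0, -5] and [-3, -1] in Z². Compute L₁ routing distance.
7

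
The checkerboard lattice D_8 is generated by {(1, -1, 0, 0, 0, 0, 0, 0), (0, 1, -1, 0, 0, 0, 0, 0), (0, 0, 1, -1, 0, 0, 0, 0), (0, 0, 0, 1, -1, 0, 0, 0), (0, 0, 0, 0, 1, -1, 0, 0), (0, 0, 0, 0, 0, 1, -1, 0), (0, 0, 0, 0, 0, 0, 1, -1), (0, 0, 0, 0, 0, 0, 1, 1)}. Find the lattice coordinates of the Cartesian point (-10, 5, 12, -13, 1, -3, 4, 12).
-10b₁ - 5b₂ + 7b₃ - 6b₄ - 5b₅ - 8b₆ - 8b₇ + 4b₈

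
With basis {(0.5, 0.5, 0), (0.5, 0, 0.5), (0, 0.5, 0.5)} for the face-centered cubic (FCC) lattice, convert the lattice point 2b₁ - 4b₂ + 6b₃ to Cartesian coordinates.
(-1, 4, 1)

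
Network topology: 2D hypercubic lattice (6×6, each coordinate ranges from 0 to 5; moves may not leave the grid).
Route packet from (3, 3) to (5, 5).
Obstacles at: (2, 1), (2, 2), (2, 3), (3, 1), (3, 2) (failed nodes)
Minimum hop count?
4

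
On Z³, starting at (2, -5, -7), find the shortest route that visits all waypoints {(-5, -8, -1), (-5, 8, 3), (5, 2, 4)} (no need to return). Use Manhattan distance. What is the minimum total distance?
53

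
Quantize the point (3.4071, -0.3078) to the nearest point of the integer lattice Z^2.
(3, 0)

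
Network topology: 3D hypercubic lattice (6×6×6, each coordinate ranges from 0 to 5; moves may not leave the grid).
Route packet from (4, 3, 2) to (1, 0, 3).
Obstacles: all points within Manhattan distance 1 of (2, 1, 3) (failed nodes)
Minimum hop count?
7
(one shortest path: (4, 3, 2) → (3, 3, 2) → (2, 3, 2) → (1, 3, 2) → (1, 2, 2) → (1, 1, 2) → (1, 0, 2) → (1, 0, 3))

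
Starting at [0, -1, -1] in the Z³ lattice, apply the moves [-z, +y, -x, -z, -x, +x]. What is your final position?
(-1, 0, -3)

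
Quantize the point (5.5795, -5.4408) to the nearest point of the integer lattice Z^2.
(6, -5)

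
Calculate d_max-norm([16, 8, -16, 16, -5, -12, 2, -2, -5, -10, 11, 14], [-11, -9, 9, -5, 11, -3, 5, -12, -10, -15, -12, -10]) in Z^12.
27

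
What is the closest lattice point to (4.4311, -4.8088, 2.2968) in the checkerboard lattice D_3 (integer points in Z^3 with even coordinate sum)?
(5, -5, 2)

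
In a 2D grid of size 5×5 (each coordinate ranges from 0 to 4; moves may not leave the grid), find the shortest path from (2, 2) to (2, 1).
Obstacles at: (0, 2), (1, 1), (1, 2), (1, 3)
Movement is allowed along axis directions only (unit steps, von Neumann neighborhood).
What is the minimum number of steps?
1
(one shortest path: (2, 2) → (2, 1))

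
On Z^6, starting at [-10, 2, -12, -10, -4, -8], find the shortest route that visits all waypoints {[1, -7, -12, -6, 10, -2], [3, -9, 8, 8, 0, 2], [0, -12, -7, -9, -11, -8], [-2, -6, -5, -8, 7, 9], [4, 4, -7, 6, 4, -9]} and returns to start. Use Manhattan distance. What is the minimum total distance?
248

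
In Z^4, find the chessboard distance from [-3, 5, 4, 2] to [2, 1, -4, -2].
8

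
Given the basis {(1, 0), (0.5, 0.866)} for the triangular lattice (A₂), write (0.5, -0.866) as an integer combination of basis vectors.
b₁ - b₂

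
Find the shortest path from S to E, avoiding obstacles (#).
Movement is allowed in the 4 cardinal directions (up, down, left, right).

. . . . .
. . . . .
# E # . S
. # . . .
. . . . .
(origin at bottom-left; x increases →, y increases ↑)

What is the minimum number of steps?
5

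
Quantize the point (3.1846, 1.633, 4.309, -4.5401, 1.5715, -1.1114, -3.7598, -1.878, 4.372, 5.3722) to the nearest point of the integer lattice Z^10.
(3, 2, 4, -5, 2, -1, -4, -2, 4, 5)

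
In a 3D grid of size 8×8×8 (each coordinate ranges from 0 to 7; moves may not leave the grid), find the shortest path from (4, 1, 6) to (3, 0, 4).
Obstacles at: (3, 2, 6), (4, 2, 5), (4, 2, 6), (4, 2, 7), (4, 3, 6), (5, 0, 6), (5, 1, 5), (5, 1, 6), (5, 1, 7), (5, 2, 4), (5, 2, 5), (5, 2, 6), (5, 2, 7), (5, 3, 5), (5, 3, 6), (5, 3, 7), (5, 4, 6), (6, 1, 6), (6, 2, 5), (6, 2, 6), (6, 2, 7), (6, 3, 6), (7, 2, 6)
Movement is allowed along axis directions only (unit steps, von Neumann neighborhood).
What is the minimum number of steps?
4
(one shortest path: (4, 1, 6) → (3, 1, 6) → (3, 0, 6) → (3, 0, 5) → (3, 0, 4))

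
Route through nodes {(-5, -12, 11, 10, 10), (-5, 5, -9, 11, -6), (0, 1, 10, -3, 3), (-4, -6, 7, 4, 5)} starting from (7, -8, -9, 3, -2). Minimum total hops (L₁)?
133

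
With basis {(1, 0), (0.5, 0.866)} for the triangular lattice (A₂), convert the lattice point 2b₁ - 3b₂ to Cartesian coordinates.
(0.5, -2.598)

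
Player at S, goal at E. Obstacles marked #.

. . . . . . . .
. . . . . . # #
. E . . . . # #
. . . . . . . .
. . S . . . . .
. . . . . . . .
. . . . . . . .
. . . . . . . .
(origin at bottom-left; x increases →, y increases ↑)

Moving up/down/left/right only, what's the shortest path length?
3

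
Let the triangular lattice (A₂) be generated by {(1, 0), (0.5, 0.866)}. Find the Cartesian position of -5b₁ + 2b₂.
(-4, 1.732)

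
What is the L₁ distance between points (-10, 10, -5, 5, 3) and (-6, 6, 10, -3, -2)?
36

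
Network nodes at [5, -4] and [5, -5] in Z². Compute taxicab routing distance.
1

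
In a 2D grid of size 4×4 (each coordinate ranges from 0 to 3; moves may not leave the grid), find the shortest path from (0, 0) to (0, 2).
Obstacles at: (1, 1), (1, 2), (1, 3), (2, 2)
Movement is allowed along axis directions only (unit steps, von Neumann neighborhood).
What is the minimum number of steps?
2
(one shortest path: (0, 0) → (0, 1) → (0, 2))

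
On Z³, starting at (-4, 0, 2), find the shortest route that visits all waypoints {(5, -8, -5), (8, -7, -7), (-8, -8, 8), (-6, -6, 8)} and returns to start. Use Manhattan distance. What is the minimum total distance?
78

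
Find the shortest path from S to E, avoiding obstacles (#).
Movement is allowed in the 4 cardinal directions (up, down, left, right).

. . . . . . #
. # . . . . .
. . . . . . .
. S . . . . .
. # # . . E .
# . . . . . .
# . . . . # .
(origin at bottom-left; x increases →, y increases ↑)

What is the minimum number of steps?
5
(one shortest path: (1, 3) → (2, 3) → (3, 3) → (4, 3) → (5, 3) → (5, 2))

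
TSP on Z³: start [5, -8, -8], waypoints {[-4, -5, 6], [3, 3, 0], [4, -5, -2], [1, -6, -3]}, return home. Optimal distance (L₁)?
68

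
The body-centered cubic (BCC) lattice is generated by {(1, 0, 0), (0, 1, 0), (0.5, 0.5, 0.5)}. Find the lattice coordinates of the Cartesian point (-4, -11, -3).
-b₁ - 8b₂ - 6b₃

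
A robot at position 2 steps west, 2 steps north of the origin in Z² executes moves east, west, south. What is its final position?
(-2, 1)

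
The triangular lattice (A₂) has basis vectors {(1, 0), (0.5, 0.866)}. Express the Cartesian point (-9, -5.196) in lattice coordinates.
-6b₁ - 6b₂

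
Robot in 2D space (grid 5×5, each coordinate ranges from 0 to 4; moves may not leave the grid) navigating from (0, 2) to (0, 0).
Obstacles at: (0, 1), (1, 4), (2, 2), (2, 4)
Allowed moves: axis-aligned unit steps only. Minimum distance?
4
(one shortest path: (0, 2) → (1, 2) → (1, 1) → (1, 0) → (0, 0))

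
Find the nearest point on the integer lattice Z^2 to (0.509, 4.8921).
(1, 5)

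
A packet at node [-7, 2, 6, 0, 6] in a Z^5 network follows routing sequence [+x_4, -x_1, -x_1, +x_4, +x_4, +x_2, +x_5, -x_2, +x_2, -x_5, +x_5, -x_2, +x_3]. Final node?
(-9, 2, 7, 3, 7)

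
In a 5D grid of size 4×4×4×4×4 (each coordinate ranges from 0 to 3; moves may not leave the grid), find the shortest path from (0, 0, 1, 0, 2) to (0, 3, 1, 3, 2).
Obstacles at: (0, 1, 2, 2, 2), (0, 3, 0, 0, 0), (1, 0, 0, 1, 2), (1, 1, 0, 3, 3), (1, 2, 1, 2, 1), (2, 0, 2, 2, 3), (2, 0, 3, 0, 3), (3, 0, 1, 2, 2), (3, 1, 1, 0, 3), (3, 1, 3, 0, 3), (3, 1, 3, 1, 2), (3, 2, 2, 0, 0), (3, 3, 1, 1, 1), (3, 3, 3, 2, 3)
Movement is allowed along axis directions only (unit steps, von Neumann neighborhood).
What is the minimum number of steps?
6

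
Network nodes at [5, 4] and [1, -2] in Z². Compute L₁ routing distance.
10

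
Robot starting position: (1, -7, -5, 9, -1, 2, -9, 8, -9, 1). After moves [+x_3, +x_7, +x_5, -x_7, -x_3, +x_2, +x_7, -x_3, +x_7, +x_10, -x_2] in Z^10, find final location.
(1, -7, -6, 9, 0, 2, -7, 8, -9, 2)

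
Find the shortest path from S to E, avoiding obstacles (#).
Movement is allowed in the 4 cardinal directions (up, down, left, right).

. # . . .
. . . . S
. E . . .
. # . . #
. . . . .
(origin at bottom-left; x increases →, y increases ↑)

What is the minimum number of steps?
4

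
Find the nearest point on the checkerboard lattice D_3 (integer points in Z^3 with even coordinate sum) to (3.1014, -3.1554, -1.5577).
(3, -3, -2)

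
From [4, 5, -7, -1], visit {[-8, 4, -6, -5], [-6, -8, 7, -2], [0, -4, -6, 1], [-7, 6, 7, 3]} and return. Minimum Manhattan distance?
104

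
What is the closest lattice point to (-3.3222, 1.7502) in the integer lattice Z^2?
(-3, 2)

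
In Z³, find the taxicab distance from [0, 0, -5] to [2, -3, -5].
5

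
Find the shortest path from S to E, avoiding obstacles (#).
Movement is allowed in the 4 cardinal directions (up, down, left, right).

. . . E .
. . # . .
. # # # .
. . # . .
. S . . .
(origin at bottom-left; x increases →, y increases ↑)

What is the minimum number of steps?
8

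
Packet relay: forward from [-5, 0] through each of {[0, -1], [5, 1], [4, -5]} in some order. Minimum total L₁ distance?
20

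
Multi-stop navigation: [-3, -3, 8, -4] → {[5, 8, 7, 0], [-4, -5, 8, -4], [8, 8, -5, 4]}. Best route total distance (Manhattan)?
49
(one optimal route: (-3, -3, 8, -4) → (-4, -5, 8, -4) → (5, 8, 7, 0) → (8, 8, -5, 4))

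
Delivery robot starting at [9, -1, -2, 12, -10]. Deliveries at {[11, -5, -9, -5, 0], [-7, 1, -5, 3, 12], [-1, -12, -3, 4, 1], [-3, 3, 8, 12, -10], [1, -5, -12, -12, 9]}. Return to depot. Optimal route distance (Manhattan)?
214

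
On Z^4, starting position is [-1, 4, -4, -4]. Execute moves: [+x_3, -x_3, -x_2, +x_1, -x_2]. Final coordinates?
(0, 2, -4, -4)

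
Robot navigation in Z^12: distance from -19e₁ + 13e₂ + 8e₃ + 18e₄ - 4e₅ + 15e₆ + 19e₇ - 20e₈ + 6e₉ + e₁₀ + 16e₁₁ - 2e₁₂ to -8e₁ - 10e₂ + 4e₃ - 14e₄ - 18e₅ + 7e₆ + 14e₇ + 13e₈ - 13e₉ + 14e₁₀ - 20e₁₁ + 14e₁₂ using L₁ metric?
214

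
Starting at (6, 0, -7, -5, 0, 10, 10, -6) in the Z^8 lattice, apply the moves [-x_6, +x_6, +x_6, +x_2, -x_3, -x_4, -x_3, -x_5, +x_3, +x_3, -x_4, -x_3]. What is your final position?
(6, 1, -8, -7, -1, 11, 10, -6)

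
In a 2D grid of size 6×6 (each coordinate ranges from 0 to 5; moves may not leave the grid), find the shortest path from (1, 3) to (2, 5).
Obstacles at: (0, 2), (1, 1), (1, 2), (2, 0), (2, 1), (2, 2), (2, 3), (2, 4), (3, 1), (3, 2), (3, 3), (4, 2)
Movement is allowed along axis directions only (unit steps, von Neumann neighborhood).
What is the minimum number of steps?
3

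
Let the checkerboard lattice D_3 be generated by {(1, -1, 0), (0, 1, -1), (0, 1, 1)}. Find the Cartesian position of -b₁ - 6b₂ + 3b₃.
(-1, -2, 9)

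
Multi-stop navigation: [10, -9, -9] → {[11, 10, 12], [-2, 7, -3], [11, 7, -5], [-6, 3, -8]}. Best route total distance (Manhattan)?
77
(one optimal route: (10, -9, -9) → (-6, 3, -8) → (-2, 7, -3) → (11, 7, -5) → (11, 10, 12))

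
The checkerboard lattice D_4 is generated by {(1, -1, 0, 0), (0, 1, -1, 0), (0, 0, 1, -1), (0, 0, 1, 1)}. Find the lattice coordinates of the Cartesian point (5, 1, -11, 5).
5b₁ + 6b₂ - 5b₃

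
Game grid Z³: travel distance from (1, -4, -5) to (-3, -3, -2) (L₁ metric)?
8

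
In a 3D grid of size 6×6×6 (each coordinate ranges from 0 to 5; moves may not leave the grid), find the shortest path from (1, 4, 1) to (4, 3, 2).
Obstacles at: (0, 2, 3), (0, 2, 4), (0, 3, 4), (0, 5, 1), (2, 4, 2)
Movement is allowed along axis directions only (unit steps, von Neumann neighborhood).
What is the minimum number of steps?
5
(one shortest path: (1, 4, 1) → (2, 4, 1) → (3, 4, 1) → (4, 4, 1) → (4, 3, 1) → (4, 3, 2))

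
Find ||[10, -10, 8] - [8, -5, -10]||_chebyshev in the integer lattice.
18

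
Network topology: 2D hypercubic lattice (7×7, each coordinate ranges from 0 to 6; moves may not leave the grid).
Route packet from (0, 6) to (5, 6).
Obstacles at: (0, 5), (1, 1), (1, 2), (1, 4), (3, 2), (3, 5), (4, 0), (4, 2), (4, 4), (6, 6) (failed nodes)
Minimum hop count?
5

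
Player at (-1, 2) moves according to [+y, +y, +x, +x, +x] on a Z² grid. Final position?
(2, 4)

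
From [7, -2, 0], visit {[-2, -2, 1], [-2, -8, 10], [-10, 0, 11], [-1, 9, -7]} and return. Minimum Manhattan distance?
104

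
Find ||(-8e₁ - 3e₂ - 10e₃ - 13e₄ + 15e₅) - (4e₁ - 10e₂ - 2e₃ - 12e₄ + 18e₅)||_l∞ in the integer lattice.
12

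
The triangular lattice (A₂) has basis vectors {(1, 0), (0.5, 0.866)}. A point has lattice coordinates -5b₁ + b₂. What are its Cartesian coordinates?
(-4.5, 0.866)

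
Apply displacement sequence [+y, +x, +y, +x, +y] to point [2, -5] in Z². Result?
(4, -2)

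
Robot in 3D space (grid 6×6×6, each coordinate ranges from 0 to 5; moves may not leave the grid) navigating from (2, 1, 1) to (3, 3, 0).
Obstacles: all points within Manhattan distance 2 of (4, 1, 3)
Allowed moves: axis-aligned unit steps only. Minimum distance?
4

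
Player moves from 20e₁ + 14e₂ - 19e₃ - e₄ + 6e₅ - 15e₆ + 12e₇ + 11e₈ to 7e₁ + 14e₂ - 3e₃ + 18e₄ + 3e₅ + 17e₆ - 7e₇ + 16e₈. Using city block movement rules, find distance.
107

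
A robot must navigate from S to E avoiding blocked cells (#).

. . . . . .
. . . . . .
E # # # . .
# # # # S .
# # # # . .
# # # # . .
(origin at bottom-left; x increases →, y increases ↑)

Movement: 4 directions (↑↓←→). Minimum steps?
7
(one shortest path: (4, 2) → (4, 3) → (4, 4) → (3, 4) → (2, 4) → (1, 4) → (0, 4) → (0, 3))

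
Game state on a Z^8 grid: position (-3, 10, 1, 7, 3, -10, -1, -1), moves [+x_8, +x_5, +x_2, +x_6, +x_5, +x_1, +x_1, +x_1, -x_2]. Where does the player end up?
(0, 10, 1, 7, 5, -9, -1, 0)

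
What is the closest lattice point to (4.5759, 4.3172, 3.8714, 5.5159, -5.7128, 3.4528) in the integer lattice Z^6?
(5, 4, 4, 6, -6, 3)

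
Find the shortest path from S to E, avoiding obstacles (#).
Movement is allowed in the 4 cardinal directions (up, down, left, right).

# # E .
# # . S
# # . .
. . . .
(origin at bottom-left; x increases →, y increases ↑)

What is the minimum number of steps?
2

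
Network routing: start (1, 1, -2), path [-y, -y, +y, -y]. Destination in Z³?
(1, -1, -2)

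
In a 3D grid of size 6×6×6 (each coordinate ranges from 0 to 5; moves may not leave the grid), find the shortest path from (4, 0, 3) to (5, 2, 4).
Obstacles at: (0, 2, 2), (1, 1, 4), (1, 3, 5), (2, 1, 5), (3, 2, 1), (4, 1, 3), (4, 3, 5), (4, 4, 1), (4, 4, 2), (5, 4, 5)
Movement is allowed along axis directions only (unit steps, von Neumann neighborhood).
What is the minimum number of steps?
4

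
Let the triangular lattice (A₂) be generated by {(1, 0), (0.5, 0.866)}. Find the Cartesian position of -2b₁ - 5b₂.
(-4.5, -4.33)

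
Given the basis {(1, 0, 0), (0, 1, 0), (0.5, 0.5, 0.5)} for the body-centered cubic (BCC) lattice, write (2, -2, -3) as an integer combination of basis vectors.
5b₁ + b₂ - 6b₃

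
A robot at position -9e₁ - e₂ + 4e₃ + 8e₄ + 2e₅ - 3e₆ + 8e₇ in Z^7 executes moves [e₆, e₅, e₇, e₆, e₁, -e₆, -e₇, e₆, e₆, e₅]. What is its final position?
(-8, -1, 4, 8, 4, 0, 8)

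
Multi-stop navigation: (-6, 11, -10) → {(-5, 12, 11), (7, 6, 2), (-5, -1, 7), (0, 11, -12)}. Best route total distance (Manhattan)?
75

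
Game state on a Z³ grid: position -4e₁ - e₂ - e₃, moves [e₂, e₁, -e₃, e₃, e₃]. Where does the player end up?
(-3, 0, 0)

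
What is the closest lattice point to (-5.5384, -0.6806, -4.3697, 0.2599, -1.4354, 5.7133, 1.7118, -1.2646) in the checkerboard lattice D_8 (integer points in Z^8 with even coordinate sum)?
(-5, -1, -4, 0, -1, 6, 2, -1)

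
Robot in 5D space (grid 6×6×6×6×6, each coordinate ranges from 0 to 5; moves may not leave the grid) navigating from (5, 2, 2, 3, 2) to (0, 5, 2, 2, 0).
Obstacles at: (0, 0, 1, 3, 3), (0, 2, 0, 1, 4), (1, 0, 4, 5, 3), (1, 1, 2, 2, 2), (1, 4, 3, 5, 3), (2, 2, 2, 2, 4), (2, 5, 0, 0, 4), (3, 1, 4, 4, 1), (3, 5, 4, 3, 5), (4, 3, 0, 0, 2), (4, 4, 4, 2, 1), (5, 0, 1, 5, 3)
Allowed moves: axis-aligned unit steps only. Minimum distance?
11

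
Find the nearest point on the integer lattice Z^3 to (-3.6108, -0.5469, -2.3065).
(-4, -1, -2)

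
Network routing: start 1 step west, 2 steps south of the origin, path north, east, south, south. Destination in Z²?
(0, -3)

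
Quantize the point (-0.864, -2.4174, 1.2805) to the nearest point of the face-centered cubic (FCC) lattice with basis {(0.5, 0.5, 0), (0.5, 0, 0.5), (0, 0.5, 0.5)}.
(-1, -2.5, 1.5)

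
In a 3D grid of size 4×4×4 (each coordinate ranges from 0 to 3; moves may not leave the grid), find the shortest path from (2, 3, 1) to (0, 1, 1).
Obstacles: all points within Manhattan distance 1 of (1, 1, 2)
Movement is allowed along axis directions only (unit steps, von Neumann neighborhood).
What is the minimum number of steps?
4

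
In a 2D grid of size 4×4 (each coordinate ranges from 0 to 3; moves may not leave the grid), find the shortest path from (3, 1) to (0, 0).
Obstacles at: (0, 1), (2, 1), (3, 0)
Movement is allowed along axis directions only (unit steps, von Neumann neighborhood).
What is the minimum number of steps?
6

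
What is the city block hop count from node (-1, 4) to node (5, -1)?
11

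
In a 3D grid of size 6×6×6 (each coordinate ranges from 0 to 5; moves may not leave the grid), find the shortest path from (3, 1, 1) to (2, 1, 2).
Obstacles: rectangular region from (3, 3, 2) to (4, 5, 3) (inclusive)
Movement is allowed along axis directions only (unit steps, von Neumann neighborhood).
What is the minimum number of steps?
2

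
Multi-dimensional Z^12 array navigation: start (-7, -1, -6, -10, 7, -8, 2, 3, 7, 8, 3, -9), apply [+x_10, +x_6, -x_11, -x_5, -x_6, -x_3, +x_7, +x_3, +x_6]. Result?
(-7, -1, -6, -10, 6, -7, 3, 3, 7, 9, 2, -9)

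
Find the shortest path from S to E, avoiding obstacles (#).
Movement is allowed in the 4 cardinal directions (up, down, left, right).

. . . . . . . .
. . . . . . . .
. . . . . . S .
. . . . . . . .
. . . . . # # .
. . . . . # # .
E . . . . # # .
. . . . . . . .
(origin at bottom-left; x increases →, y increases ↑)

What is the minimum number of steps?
10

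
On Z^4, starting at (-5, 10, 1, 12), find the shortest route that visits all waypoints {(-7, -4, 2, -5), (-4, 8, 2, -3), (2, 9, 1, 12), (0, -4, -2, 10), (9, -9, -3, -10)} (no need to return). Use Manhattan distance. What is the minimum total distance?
109
(one optimal route: (-5, 10, 1, 12) → (2, 9, 1, 12) → (-4, 8, 2, -3) → (-7, -4, 2, -5) → (0, -4, -2, 10) → (9, -9, -3, -10))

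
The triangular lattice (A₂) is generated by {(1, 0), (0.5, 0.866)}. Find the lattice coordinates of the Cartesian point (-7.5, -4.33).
-5b₁ - 5b₂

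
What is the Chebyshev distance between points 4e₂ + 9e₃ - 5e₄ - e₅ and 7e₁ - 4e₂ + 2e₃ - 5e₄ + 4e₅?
8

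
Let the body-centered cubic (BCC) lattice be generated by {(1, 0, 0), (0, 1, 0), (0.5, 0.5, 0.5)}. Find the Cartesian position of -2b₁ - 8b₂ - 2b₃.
(-3, -9, -1)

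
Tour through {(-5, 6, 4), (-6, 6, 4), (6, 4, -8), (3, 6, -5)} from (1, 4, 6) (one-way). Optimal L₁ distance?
37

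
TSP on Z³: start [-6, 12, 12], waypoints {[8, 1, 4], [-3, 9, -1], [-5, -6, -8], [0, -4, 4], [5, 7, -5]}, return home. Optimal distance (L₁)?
122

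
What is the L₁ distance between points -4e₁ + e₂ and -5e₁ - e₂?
3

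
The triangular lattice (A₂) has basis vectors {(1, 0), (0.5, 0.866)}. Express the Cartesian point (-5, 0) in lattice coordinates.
-5b₁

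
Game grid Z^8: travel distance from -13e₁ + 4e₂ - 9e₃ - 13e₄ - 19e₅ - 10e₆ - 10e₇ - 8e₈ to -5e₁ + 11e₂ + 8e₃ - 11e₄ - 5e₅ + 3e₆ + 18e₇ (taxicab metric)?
97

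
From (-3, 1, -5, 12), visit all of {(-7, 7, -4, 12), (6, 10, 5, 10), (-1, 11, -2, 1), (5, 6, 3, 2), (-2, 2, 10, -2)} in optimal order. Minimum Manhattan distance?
95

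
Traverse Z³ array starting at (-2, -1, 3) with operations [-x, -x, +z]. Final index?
(-4, -1, 4)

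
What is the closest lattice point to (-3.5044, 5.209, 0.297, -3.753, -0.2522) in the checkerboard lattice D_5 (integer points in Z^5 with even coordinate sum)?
(-3, 5, 0, -4, 0)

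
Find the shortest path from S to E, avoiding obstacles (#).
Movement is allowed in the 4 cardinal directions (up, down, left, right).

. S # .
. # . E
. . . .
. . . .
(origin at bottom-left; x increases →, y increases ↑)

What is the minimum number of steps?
7
(one shortest path: (1, 3) → (0, 3) → (0, 2) → (0, 1) → (1, 1) → (2, 1) → (3, 1) → (3, 2))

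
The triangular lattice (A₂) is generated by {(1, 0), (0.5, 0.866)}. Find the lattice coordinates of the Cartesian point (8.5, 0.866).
8b₁ + b₂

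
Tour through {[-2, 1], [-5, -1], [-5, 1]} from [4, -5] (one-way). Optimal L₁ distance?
17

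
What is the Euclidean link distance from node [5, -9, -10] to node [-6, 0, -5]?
15.0665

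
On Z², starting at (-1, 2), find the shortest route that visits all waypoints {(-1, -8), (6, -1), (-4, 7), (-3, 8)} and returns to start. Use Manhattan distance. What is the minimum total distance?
52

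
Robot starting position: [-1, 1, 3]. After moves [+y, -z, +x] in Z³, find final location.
(0, 2, 2)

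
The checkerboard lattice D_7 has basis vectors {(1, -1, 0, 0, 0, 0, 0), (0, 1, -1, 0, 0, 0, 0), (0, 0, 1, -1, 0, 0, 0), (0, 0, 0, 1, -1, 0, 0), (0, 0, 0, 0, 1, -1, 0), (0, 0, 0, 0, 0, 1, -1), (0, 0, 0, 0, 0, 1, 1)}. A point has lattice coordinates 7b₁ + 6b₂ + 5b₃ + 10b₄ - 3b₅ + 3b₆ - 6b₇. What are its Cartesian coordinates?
(7, -1, -1, 5, -13, 0, -9)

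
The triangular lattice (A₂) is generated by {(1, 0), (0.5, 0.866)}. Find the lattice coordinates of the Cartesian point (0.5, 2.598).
-b₁ + 3b₂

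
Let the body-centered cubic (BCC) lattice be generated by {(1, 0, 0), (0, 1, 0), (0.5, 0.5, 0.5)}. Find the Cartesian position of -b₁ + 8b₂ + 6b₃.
(2, 11, 3)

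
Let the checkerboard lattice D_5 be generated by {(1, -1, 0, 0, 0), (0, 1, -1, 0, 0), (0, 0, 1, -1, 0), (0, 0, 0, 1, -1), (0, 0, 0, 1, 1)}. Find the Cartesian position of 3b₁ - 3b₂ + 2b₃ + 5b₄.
(3, -6, 5, 3, -5)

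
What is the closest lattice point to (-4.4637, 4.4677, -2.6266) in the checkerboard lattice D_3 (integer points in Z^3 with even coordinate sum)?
(-4, 5, -3)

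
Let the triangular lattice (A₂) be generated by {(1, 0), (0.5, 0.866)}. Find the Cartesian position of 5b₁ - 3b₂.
(3.5, -2.598)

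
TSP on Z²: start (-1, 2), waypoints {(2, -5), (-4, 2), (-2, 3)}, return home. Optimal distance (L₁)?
28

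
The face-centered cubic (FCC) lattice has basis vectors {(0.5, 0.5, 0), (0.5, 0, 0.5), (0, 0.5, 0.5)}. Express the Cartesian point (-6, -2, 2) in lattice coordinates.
-10b₁ - 2b₂ + 6b₃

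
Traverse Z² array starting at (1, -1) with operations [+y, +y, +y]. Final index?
(1, 2)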